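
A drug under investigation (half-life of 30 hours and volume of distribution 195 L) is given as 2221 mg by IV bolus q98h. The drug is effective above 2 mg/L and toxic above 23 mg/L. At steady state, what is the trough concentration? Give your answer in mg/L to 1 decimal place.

1.3 mg/L

Over one 98-h interval, 98/30 ≈ 3.2667 half-lives elapse, leaving f ≈ 0.1039 of each dose.
Accumulation ratio R = 1/(1 − f) ≈ 1/0.8961 ≈ 1.1159.
Each bolus raises the concentration by D/Vd = 2221/195 ≈ 11.390 mg/L.
Cmax,ss = C₀/(1 − f) ≈ 11.390/0.8961 ≈ 12.711 mg/L.
One interval later, Cmin,ss = Cmax,ss·e^(−kτ) ≈ 12.711 × 0.1039 ≈ 1.321 mg/L.
Trough 1.3 mg/L vs MEC 2 mg/L: subtherapeutic.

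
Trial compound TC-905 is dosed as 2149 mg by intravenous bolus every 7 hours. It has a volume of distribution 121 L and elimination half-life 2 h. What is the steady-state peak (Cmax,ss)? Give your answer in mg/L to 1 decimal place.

19.5 mg/L

k = ln2/t½ = ln2/2 ≈ 0.346574 h⁻¹; fraction remaining f = e^(−kτ) = e^(−0.346574×7) ≈ 0.0884.
At steady state, accumulation factor R = 1/(1 − e^(−kτ)) ≈ 1.0970.
Single-dose peak C₀ = D/Vd = 2149/121 ≈ 17.760 mg/L.
Cmax,ss = C₀/(1 − f) ≈ 17.760/0.9116 ≈ 19.482 mg/L.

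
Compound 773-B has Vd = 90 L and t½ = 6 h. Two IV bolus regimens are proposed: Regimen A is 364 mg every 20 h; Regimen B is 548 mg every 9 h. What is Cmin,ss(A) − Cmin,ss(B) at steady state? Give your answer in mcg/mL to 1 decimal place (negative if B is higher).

Regimen A: f = (1/2)^(20/6) ≈ 0.0992; Cmin,ss = (364/90)·f/(1−f) ≈ 0.445 mcg/mL.
Regimen B: f = (1/2)^(9/6) ≈ 0.3536; Cmin,ss = (548/90)·f/(1−f) ≈ 3.331 mcg/mL.
Difference ≈ 0.445 − 3.331 ≈ -2.886 mcg/mL.

-2.9 mcg/mL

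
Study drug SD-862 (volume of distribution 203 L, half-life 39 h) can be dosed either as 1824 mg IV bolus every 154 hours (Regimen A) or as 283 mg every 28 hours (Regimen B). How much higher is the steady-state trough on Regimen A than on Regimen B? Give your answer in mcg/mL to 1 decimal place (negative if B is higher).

Regimen A: f = (1/2)^(154/39) ≈ 0.0648; Cmin,ss = (1824/203)·f/(1−f) ≈ 0.623 mcg/mL.
Regimen B: f = (1/2)^(28/39) ≈ 0.6080; Cmin,ss = (283/203)·f/(1−f) ≈ 2.162 mcg/mL.
Difference ≈ 0.623 − 2.162 ≈ -1.539 mcg/mL.

-1.5 mcg/mL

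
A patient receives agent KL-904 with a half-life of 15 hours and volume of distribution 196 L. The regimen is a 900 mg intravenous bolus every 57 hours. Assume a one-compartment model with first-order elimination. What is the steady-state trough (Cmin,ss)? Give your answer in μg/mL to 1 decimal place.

Over one 57-h interval, 57/15 ≈ 3.8 half-lives elapse, leaving f ≈ 0.0718 of each dose.
At steady state, accumulation factor R = 1/(1 − e^(−kτ)) ≈ 1.0774.
Each bolus raises the concentration by D/Vd = 900/196 ≈ 4.592 μg/mL.
Steady-state peak Cmax,ss = C₀·R ≈ 4.592 × 1.0774 ≈ 4.947 μg/mL.
Steady-state trough Cmin,ss = Cmax,ss·f ≈ 4.947 × 0.0718 ≈ 0.355 μg/mL.

0.4 μg/mL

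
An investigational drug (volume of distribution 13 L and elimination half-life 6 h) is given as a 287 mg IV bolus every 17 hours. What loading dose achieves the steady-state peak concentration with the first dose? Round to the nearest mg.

334 mg

f = (1/2)^(17/6) ≈ 0.140308; accumulation ratio R = 1/(1−f) ≈ 1.16321.
Loading dose to hit Cmax,ss on first dose: D_load = D_maint·R ≈ 287 × 1.16321 ≈ 333.84 mg.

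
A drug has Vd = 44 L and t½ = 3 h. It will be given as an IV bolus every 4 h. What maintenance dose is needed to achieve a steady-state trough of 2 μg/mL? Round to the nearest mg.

τ/t½ = 4/3 ≈ 1.3333, so f = (1/2)^(4/3) ≈ 0.396850.
Cmin,ss = (D/Vd)·f/(1−f), so D = Cmin,ss·Vd·(1−f)/f.
D = 2 × 44 × (1−f)/f ≈ 2 × 44 × 1.51984 ≈ 133.75 mg.

134 mg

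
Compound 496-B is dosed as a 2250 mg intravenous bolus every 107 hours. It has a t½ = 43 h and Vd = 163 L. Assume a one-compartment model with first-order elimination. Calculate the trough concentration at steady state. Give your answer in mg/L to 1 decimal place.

3.0 mg/L

Over one 107-h interval, 107/43 ≈ 2.4884 half-lives elapse, leaving f ≈ 0.1782 of each dose.
At steady state, accumulation factor R = 1/(1 − e^(−kτ)) ≈ 1.2168.
Each bolus raises the concentration by D/Vd = 2250/163 ≈ 13.804 mg/L.
Steady-state peak Cmax,ss = C₀·R ≈ 13.804 × 1.2168 ≈ 16.797 mg/L.
Steady-state trough Cmin,ss = Cmax,ss·f ≈ 16.797 × 0.1782 ≈ 2.993 mg/L.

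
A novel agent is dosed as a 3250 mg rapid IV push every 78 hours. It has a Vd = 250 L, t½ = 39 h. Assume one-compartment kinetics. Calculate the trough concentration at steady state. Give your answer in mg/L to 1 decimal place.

τ = 78 h = 2 half-lives, so f = (1/2)^2 = 0.25.
Accumulation ratio R = 1/(1 − f) = 1/0.75 = 4/3.
Single-dose peak C₀ = D/Vd = 3250/250 = 13 mg/L.
Steady-state peak Cmax,ss = C₀·R = 13 × 4/3 ≈ 17.333 mg/L.
Steady-state trough Cmin,ss = Cmax,ss·f ≈ 17.333 × 0.25 ≈ 4.333 mg/L.

4.3 mg/L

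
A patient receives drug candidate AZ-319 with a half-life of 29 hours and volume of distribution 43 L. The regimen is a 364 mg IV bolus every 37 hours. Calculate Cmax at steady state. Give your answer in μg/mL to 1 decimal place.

k = ln2/t½ = ln2/29 ≈ 0.023902 h⁻¹; fraction remaining f = e^(−kτ) = e^(−0.023902×37) ≈ 0.4130.
Accumulation ratio R = 1/(1 − f) ≈ 1/0.5870 ≈ 1.7036.
Each bolus raises the concentration by D/Vd = 364/43 ≈ 8.465 μg/mL.
Steady-state peak Cmax,ss = C₀·R ≈ 8.465 × 1.7036 ≈ 14.421 μg/mL.

14.4 μg/mL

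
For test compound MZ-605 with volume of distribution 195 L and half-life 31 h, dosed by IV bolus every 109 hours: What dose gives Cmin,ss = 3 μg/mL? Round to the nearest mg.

6108 mg

τ/t½ = 109/31 ≈ 3.5161, so f = (1/2)^(109/31) ≈ 0.087406.
Cmin,ss = (D/Vd)·f/(1−f), so D = Cmin,ss·Vd·(1−f)/f.
D = 3 × 195 × (1−f)/f ≈ 3 × 195 × 10.44086 ≈ 6107.90 mg.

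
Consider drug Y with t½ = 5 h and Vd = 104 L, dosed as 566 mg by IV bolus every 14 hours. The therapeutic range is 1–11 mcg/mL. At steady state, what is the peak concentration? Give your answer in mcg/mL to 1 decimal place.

6.4 mcg/mL

Over one 14-h interval, 14/5 ≈ 2.8 half-lives elapse, leaving f ≈ 0.1436 of each dose.
Accumulation ratio R = 1/(1 − f) ≈ 1/0.8564 ≈ 1.1677.
Single-dose peak C₀ = D/Vd = 566/104 ≈ 5.442 mcg/mL.
Cmax,ss = C₀/(1 − f) ≈ 5.442/0.8564 ≈ 6.355 mcg/mL.
Peak 6.4 mcg/mL vs MTC 11 mcg/mL: below toxic threshold.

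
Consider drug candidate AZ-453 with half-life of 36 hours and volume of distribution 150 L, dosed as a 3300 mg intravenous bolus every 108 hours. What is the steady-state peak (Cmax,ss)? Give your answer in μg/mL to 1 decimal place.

25.1 μg/mL

The dosing interval is 3 half-lives, so f = 2^(−3) = 0.125.
Accumulation ratio R = 1/(1 − f) = 1/0.875 = 8/7.
Single-dose peak C₀ = D/Vd = 3300/150 = 22 μg/mL.
Steady-state peak Cmax,ss = C₀·R = 22 × 8/7 ≈ 25.143 μg/mL.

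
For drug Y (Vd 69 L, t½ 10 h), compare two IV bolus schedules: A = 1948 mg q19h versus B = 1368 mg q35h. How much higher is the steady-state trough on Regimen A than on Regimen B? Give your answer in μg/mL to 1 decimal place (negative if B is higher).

Regimen A: f = (1/2)^(19/10) ≈ 0.2679; Cmin,ss = (1948/69)·f/(1−f) ≈ 10.331 μg/mL.
Regimen B: f = (1/2)^(35/10) ≈ 0.0884; Cmin,ss = (1368/69)·f/(1−f) ≈ 1.923 μg/mL.
Difference ≈ 10.331 − 1.923 ≈ 8.408 μg/mL.

8.4 μg/mL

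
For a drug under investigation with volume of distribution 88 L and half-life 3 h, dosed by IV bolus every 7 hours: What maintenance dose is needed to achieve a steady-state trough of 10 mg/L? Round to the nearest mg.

3555 mg

τ/t½ = 7/3 ≈ 2.3333, so f = (1/2)^(7/3) ≈ 0.198425.
Cmin,ss = (D/Vd)·f/(1−f), so D = Cmin,ss·Vd·(1−f)/f.
D = 10 × 88 × (1−f)/f ≈ 10 × 88 × 4.03969 ≈ 3554.93 mg.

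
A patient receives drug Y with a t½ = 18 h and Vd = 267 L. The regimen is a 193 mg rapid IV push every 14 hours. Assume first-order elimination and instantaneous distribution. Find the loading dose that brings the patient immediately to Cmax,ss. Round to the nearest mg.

f = (1/2)^(14/18) ≈ 0.583265; accumulation ratio R = 1/(1−f) ≈ 2.39961.
Loading dose to hit Cmax,ss on first dose: D_load = D_maint·R ≈ 193 × 2.39961 ≈ 463.12 mg.

463 mg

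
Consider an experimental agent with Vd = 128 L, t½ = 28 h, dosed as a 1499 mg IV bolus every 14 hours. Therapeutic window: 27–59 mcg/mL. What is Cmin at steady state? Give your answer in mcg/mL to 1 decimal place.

28.3 mcg/mL

k = ln2/t½ = ln2/28 ≈ 0.024755 h⁻¹; fraction remaining f = e^(−kτ) = e^(−0.024755×14) ≈ 0.7071.
Each bolus raises the concentration by D/Vd = 1499/128 ≈ 11.711 mcg/mL.
Steady-state trough Cmin,ss = C₀·f/(1−f) ≈ 11.711 × 0.7071/0.2929 ≈ 28.272 mcg/mL.
Trough 28.3 mcg/mL vs MEC 27 mcg/mL: adequate.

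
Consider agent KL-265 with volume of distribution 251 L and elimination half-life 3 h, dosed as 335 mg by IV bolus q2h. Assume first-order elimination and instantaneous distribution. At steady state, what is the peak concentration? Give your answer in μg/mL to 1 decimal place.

k = ln2/t½ = ln2/3 ≈ 0.231049 h⁻¹; fraction remaining f = e^(−kτ) = e^(−0.231049×2) ≈ 0.6300.
Accumulation ratio R = 1/(1 − f) ≈ 1/0.3700 ≈ 2.7027.
Single-dose peak C₀ = D/Vd = 335/251 ≈ 1.335 μg/mL.
Steady-state peak Cmax,ss = C₀·R ≈ 1.335 × 2.7027 ≈ 3.608 μg/mL.

3.6 μg/mL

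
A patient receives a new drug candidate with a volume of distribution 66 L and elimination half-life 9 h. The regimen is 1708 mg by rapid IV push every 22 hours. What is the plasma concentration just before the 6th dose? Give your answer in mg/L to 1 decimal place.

5.8 mg/L

f = (1/2)^(τ/t½) = (1/2)^(22/9) ≈ 0.1837.
C₀ = D/Vd = 1708/66 ≈ 25.879 mg/L.
Before the 6th dose, 5 doses have been given. Superposition: Cmin = C₀·(f + f² + … + f^5).
≈ 25.879 × (0.1837 + 0.0337 + 0.0062 + 0.0011 + 0.0002) ≈ 25.879 × 0.2249 ≈ 5.820 mg/L.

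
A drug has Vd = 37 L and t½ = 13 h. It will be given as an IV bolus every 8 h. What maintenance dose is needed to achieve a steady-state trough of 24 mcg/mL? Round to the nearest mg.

τ/t½ = 8/13 ≈ 0.61538, so f = (1/2)^(8/13) ≈ 0.652756.
Cmin,ss = (D/Vd)·f/(1−f), so D = Cmin,ss·Vd·(1−f)/f.
D = 24 × 37 × (1−f)/f ≈ 24 × 37 × 0.53197 ≈ 472.39 mg.

472 mg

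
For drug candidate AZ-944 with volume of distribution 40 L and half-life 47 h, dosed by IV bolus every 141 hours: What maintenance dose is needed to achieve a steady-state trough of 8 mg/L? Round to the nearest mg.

2240 mg

τ/t½ = 141/47 ≈ 3, so f = (1/2)^(141/47) ≈ 0.125000.
Cmin,ss = (D/Vd)·f/(1−f), so D = Cmin,ss·Vd·(1−f)/f.
D = 8 × 40 × (1−f)/f ≈ 8 × 40 × 7.00000 ≈ 2240.00 mg.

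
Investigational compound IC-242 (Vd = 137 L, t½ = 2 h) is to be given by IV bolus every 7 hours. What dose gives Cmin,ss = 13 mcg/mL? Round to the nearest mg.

τ/t½ = 7/2 ≈ 3.5, so f = (1/2)^(7/2) ≈ 0.088388.
Cmin,ss = (D/Vd)·f/(1−f), so D = Cmin,ss·Vd·(1−f)/f.
D = 13 × 137 × (1−f)/f ≈ 13 × 137 × 10.31375 ≈ 18368.79 mg.

18369 mg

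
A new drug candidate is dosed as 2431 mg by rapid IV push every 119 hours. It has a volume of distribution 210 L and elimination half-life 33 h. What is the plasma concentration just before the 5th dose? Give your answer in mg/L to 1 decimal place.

1.0 mg/L

f = (1/2)^(τ/t½) = (1/2)^(119/33) ≈ 0.0821.
C₀ = D/Vd = 2431/210 ≈ 11.576 mg/L.
Before the 5th dose, 4 doses have been given. Superposition: Cmin = C₀·(f + f² + … + f^4).
≈ 11.576 × (0.0821 + 0.0067 + 0.0006 + 0.0000) ≈ 11.576 × 0.0894 ≈ 1.035 mg/L.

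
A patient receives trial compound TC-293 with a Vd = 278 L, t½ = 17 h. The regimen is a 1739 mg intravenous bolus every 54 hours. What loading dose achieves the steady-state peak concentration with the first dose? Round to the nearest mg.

f = (1/2)^(54/17) ≈ 0.110608; accumulation ratio R = 1/(1−f) ≈ 1.12436.
Loading dose to hit Cmax,ss on first dose: D_load = D_maint·R ≈ 1739 × 1.12436 ≈ 1955.26 mg.

1955 mg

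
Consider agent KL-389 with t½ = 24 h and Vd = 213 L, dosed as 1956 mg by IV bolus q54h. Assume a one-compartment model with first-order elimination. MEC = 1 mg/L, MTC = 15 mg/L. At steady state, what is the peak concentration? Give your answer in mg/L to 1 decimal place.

Over one 54-h interval, 54/24 ≈ 2.25 half-lives elapse, leaving f ≈ 0.2102 of each dose.
At steady state, accumulation factor R = 1/(1 − e^(−kτ)) ≈ 1.2661.
Each bolus raises the concentration by D/Vd = 1956/213 ≈ 9.183 mg/L.
Steady-state peak Cmax,ss = C₀·R ≈ 9.183 × 1.2661 ≈ 11.627 mg/L.
Peak 11.6 mg/L vs MTC 15 mg/L: below toxic threshold.

11.6 mg/L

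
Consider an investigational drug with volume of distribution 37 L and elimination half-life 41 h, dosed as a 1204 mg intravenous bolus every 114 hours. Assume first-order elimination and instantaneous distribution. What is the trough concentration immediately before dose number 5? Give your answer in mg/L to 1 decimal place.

f = (1/2)^(τ/t½) = (1/2)^(114/41) ≈ 0.1455.
C₀ = D/Vd = 1204/37 ≈ 32.541 mg/L.
Before the 5th dose, 4 doses have been given. Superposition: Cmin = C₀·(f + f² + … + f^4).
≈ 32.541 × (0.1455 + 0.0212 + 0.0031 + 0.0004) ≈ 32.541 × 0.1702 ≈ 5.538 mg/L.

5.5 mg/L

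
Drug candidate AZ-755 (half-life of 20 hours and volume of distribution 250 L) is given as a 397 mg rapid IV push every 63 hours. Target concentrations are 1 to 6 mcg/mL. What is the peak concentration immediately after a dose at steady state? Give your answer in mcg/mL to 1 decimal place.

Over one 63-h interval, 63/20 ≈ 3.15 half-lives elapse, leaving f ≈ 0.1127 of each dose.
At steady state, accumulation factor R = 1/(1 − e^(−kτ)) ≈ 1.1270.
Single-dose peak C₀ = D/Vd = 397/250 ≈ 1.588 mcg/mL.
Steady-state peak Cmax,ss = C₀·R ≈ 1.588 × 1.1270 ≈ 1.790 mcg/mL.
Peak 1.8 mcg/mL vs MTC 6 mcg/mL: below toxic threshold.

1.8 mcg/mL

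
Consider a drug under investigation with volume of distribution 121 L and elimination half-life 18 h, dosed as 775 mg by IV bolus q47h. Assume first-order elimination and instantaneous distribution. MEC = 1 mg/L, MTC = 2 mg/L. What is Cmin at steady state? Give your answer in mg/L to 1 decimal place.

Over one 47-h interval, 47/18 ≈ 2.6111 half-lives elapse, leaving f ≈ 0.1637 of each dose.
Accumulation ratio R = 1/(1 − f) ≈ 1/0.8363 ≈ 1.1957.
Single-dose peak C₀ = D/Vd = 775/121 ≈ 6.405 mg/L.
Cmax,ss = C₀/(1 − f) ≈ 6.405/0.8363 ≈ 7.659 mg/L.
Steady-state trough Cmin,ss = Cmax,ss·f ≈ 7.659 × 0.1637 ≈ 1.254 mg/L.
Trough 1.3 mg/L vs MEC 1 mg/L: adequate.

1.3 mg/L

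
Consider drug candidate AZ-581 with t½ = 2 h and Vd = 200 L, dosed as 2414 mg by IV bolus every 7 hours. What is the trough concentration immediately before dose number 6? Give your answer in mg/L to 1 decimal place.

1.2 mg/L

f = (1/2)^(τ/t½) = (1/2)^(7/2) ≈ 0.0884.
C₀ = D/Vd = 2414/200 ≈ 12.070 mg/L.
Before the 6th dose, 5 doses have been given. Superposition: Cmin = C₀·(f + f² + … + f^5).
≈ 12.070 × (0.0884 + 0.0078 + 0.0007 + 0.0001 + 0.0000) ≈ 12.070 × 0.0970 ≈ 1.171 mg/L.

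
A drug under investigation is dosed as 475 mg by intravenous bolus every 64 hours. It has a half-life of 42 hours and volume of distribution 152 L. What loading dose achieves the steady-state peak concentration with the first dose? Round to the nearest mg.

728 mg

f = (1/2)^(64/42) ≈ 0.347766; accumulation ratio R = 1/(1−f) ≈ 1.53319.
Loading dose to hit Cmax,ss on first dose: D_load = D_maint·R ≈ 475 × 1.53319 ≈ 728.27 mg.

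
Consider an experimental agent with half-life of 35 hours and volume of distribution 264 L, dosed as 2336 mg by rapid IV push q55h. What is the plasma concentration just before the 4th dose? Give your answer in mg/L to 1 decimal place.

f = (1/2)^(τ/t½) = (1/2)^(55/35) ≈ 0.3365.
C₀ = D/Vd = 2336/264 ≈ 8.848 mg/L.
Before the 4th dose, 3 doses have been given. Superposition: Cmin = C₀·(f + f² + … + f^3).
≈ 8.848 × (0.3365 + 0.1132 + 0.0381) ≈ 8.848 × 0.4878 ≈ 4.316 mg/L.

4.3 mg/L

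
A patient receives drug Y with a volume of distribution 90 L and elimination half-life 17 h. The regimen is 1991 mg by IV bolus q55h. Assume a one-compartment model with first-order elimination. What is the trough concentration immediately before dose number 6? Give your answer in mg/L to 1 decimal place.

f = (1/2)^(τ/t½) = (1/2)^(55/17) ≈ 0.1062.
C₀ = D/Vd = 1991/90 ≈ 22.122 mg/L.
Before the 6th dose, 5 doses have been given. Superposition: Cmin = C₀·(f + f² + … + f^5).
≈ 22.122 × (0.1062 + 0.0113 + 0.0012 + 0.0001 + 0.0000) ≈ 22.122 × 0.1188 ≈ 2.628 mg/L.

2.6 mg/L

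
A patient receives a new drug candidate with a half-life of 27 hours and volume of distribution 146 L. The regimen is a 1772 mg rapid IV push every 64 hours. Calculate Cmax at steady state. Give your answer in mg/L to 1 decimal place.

15.0 mg/L

Over one 64-h interval, 64/27 ≈ 2.3704 half-lives elapse, leaving f ≈ 0.1934 of each dose.
At steady state, accumulation factor R = 1/(1 − e^(−kτ)) ≈ 1.2398.
Each bolus raises the concentration by D/Vd = 1772/146 ≈ 12.137 mg/L.
Steady-state peak Cmax,ss = C₀·R ≈ 12.137 × 1.2398 ≈ 15.047 mg/L.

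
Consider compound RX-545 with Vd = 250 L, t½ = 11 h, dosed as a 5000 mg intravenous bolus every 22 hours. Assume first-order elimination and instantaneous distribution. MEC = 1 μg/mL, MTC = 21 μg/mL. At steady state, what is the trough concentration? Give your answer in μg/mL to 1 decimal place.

τ = 22 h = 2 half-lives, so f = (1/2)^2 = 0.25.
At steady state, R = 1/(1 − 0.25) = 4/3.
Single-dose peak C₀ = D/Vd = 5000/250 = 20 μg/mL.
Steady-state peak Cmax,ss = C₀·R = 20 × 4/3 ≈ 26.667 μg/mL.
Steady-state trough Cmin,ss = Cmax,ss·f ≈ 26.667 × 0.25 ≈ 6.667 μg/mL.
Trough 6.7 μg/mL vs MEC 1 μg/mL: adequate.

6.7 μg/mL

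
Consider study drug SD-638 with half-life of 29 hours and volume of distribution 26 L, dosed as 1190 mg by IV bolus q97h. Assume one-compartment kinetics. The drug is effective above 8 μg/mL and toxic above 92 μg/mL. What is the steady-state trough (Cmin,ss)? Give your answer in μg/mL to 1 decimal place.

5.0 μg/mL

τ/t½ = 97/29 ≈ 3.3448, so fraction remaining f = (1/2)^(97/29) ≈ 0.0984.
At steady state, accumulation factor R = 1/(1 − e^(−kτ)) ≈ 1.1091.
Each bolus raises the concentration by D/Vd = 1190/26 ≈ 45.769 μg/mL.
Steady-state peak Cmax,ss = C₀·R ≈ 45.769 × 1.1091 ≈ 50.762 μg/mL.
One interval later, Cmin,ss = Cmax,ss·e^(−kτ) ≈ 50.762 × 0.0984 ≈ 4.995 μg/mL.
Trough 5.0 μg/mL vs MEC 8 μg/mL: subtherapeutic.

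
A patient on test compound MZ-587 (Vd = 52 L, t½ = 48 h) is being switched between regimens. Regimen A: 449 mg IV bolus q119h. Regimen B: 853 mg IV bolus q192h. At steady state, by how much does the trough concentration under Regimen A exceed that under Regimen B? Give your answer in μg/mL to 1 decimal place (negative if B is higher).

0.8 μg/mL

Regimen A: f = (1/2)^(119/48) ≈ 0.1793; Cmin,ss = (449/52)·f/(1−f) ≈ 1.886 μg/mL.
Regimen B: f = (1/2)^(192/48) ≈ 0.0625; Cmin,ss = (853/52)·f/(1−f) ≈ 1.094 μg/mL.
Difference ≈ 1.886 − 1.094 ≈ 0.792 μg/mL.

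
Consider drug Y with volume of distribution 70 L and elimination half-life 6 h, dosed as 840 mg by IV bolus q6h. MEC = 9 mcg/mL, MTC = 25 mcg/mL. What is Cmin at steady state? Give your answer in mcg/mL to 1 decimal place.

τ = 6 h = 1 half-life, so f = (1/2)^1 = 0.5.
Accumulation ratio R = 1/(1 − f) = 1/0.5 = 2/1.
Single-dose peak C₀ = D/Vd = 840/70 = 12 mcg/mL.
Steady-state peak Cmax,ss = C₀·R = 12 × 2/1 ≈ 24.000 mcg/mL.
Steady-state trough Cmin,ss = Cmax,ss·f ≈ 24.000 × 0.5 ≈ 12.000 mcg/mL.
Trough 12.0 mcg/mL vs MEC 9 mcg/mL: adequate.

12.0 mcg/mL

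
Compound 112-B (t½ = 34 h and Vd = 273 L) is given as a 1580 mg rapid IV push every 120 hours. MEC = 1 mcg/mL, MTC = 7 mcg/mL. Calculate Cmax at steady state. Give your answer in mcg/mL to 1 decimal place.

6.3 mcg/mL

Over one 120-h interval, 120/34 ≈ 3.5294 half-lives elapse, leaving f ≈ 0.0866 of each dose.
At steady state, accumulation factor R = 1/(1 − e^(−kτ)) ≈ 1.0948.
Single-dose peak C₀ = D/Vd = 1580/273 ≈ 5.788 mcg/mL.
Cmax,ss = C₀/(1 − f) ≈ 5.788/0.9134 ≈ 6.337 mcg/mL.
Peak 6.3 mcg/mL vs MTC 7 mcg/mL: below toxic threshold.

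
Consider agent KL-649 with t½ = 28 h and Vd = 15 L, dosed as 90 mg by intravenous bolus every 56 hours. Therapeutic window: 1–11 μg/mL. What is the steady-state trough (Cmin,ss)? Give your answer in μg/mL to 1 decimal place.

2.0 μg/mL

τ = 56 h = 2 half-lives, so f = (1/2)^2 = 0.25.
At steady state, R = 1/(1 − 0.25) = 4/3.
Single-dose peak C₀ = D/Vd = 90/15 = 6 μg/mL.
Steady-state peak Cmax,ss = C₀·R = 6 × 4/3 ≈ 8.000 μg/mL.
Steady-state trough Cmin,ss = Cmax,ss·f ≈ 8.000 × 0.25 ≈ 2.000 μg/mL.
Trough 2.0 μg/mL vs MEC 1 μg/mL: adequate.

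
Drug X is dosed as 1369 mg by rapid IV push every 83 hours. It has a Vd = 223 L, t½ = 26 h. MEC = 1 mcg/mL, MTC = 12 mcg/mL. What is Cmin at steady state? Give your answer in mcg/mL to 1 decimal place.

k = ln2/t½ = ln2/26 ≈ 0.026660 h⁻¹; fraction remaining f = e^(−kτ) = e^(−0.026660×83) ≈ 0.1094.
At steady state, accumulation factor R = 1/(1 − e^(−kτ)) ≈ 1.1228.
Single-dose peak C₀ = D/Vd = 1369/223 ≈ 6.139 mcg/mL.
Steady-state peak Cmax,ss = C₀·R ≈ 6.139 × 1.1228 ≈ 6.893 mcg/mL.
Steady-state trough Cmin,ss = Cmax,ss·f ≈ 6.893 × 0.1094 ≈ 0.754 mcg/mL.
Trough 0.8 mcg/mL vs MEC 1 mcg/mL: subtherapeutic.

0.8 mcg/mL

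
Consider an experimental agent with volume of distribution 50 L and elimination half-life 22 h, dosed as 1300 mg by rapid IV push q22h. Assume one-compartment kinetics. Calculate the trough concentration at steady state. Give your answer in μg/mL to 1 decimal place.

26.0 μg/mL

The dosing interval is 1 half-life, so f = 2^(−1) = 0.5.
At steady state, R = 1/(1 − 0.5) = 2/1.
Single-dose peak C₀ = D/Vd = 1300/50 = 26 μg/mL.
Steady-state peak Cmax,ss = C₀·R = 26 × 2/1 ≈ 52.000 μg/mL.
Steady-state trough Cmin,ss = Cmax,ss·f ≈ 52.000 × 0.5 ≈ 26.000 μg/mL.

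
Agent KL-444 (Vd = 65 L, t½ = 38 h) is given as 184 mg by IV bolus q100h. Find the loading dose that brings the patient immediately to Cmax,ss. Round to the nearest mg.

f = (1/2)^(100/38) ≈ 0.161367; accumulation ratio R = 1/(1−f) ≈ 1.19242.
Loading dose to hit Cmax,ss on first dose: D_load = D_maint·R ≈ 184 × 1.19242 ≈ 219.41 mg.

219 mg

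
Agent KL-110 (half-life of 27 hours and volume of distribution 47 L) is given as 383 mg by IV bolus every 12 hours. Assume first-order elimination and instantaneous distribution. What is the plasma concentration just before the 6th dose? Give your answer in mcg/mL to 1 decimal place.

17.7 mcg/mL

f = (1/2)^(τ/t½) = (1/2)^(12/27) ≈ 0.7349.
C₀ = D/Vd = 383/47 ≈ 8.149 mcg/mL.
Before the 6th dose, 5 doses have been given. Superposition: Cmin = C₀·(f + f² + … + f^5).
≈ 8.149 × (0.7349 + 0.5401 + 0.3969 + 0.2917 + 0.2144) ≈ 8.149 × 2.1780 ≈ 17.749 mcg/mL.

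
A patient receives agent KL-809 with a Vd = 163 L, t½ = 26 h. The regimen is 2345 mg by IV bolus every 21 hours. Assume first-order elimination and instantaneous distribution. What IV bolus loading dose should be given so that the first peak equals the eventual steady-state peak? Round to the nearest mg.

f = (1/2)^(21/26) ≈ 0.571295; accumulation ratio R = 1/(1−f) ≈ 2.33261.
Loading dose to hit Cmax,ss on first dose: D_load = D_maint·R ≈ 2345 × 2.33261 ≈ 5469.97 mg.

5470 mg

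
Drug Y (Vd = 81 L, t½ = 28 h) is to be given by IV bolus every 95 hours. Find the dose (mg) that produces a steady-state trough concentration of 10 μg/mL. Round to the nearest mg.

7698 mg

τ/t½ = 95/28 ≈ 3.3929, so f = (1/2)^(95/28) ≈ 0.095202.
Cmin,ss = (D/Vd)·f/(1−f), so D = Cmin,ss·Vd·(1−f)/f.
D = 10 × 81 × (1−f)/f ≈ 10 × 81 × 9.50398 ≈ 7698.22 mg.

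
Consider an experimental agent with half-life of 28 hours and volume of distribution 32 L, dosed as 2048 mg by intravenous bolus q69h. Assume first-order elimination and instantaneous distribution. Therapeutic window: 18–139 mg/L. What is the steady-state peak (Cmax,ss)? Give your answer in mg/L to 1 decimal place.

78.2 mg/L

τ/t½ = 69/28 ≈ 2.4643, so fraction remaining f = (1/2)^(69/28) ≈ 0.1812.
At steady state, accumulation factor R = 1/(1 − e^(−kτ)) ≈ 1.2213.
Single-dose peak C₀ = D/Vd = 2048/32 ≈ 64.000 mg/L.
Steady-state peak Cmax,ss = C₀·R ≈ 64.000 × 1.2213 ≈ 78.163 mg/L.
Peak 78.2 mg/L vs MTC 139 mg/L: below toxic threshold.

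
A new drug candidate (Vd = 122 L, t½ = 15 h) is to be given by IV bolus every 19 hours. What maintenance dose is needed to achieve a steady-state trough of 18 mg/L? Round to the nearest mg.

τ/t½ = 19/15 ≈ 1.2667, so f = (1/2)^(19/15) ≈ 0.415619.
Cmin,ss = (D/Vd)·f/(1−f), so D = Cmin,ss·Vd·(1−f)/f.
D = 18 × 122 × (1−f)/f ≈ 18 × 122 × 1.40605 ≈ 3087.69 mg.

3088 mg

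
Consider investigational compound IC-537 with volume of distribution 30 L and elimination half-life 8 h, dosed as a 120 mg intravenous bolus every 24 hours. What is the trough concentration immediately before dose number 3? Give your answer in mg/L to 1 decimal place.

f = (1/2)^(τ/t½) = (1/2)^(24/8) ≈ 0.1250.
C₀ = D/Vd = 120/30 ≈ 4.000 mg/L.
Before the 3rd dose, 2 doses have been given. Superposition: Cmin = C₀·(f + f²).
≈ 4.000 × (0.1250 + 0.0156) ≈ 4.000 × 0.1406 ≈ 0.562 mg/L.

0.6 mg/L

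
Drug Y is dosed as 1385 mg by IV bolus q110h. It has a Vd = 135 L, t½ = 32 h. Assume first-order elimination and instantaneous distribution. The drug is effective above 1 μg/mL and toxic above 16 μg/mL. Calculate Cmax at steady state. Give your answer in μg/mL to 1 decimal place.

k = ln2/t½ = ln2/32 ≈ 0.021661 h⁻¹; fraction remaining f = e^(−kτ) = e^(−0.021661×110) ≈ 0.0923.
At steady state, accumulation factor R = 1/(1 − e^(−kτ)) ≈ 1.1017.
Each bolus raises the concentration by D/Vd = 1385/135 ≈ 10.259 μg/mL.
Steady-state peak Cmax,ss = C₀·R ≈ 10.259 × 1.1017 ≈ 11.302 μg/mL.
Peak 11.3 μg/mL vs MTC 16 μg/mL: below toxic threshold.

11.3 μg/mL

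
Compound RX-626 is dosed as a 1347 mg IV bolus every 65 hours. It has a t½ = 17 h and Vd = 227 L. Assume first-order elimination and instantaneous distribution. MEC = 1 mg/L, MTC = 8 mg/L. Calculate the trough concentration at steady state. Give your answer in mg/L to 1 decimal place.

0.5 mg/L

τ/t½ = 65/17 ≈ 3.8235, so fraction remaining f = (1/2)^(65/17) ≈ 0.0706.
Single-dose peak C₀ = D/Vd = 1347/227 ≈ 5.934 mg/L.
Steady-state trough Cmin,ss = C₀·f/(1−f) ≈ 5.934 × 0.0706/0.9294 ≈ 0.451 mg/L.
Trough 0.5 mg/L vs MEC 1 mg/L: subtherapeutic.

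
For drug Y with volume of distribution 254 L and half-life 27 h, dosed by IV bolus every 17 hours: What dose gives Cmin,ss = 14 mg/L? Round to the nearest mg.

τ/t½ = 17/27 ≈ 0.62963, so f = (1/2)^(17/27) ≈ 0.646342.
Cmin,ss = (D/Vd)·f/(1−f), so D = Cmin,ss·Vd·(1−f)/f.
D = 14 × 254 × (1−f)/f ≈ 14 × 254 × 0.54717 ≈ 1945.74 mg.

1946 mg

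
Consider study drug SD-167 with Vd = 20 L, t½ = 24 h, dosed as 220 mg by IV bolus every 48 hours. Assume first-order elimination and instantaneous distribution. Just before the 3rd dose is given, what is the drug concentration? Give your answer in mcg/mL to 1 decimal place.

3.4 mcg/mL

f = (1/2)^(τ/t½) = (1/2)^(48/24) ≈ 0.2500.
C₀ = D/Vd = 220/20 ≈ 11.000 mcg/mL.
Before the 3rd dose, 2 doses have been given. Superposition: Cmin = C₀·(f + f²).
≈ 11.000 × (0.2500 + 0.0625) ≈ 11.000 × 0.3125 ≈ 3.438 mcg/mL.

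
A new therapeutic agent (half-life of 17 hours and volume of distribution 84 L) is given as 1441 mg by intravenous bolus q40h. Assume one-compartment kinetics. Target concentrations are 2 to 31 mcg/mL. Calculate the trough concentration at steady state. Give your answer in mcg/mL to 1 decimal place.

k = ln2/t½ = ln2/17 ≈ 0.040773 h⁻¹; fraction remaining f = e^(−kτ) = e^(−0.040773×40) ≈ 0.1957.
Accumulation ratio R = 1/(1 − f) ≈ 1/0.8043 ≈ 1.2433.
Single-dose peak C₀ = D/Vd = 1441/84 ≈ 17.155 mcg/mL.
Steady-state peak Cmax,ss = C₀·R ≈ 17.155 × 1.2433 ≈ 21.329 mcg/mL.
Steady-state trough Cmin,ss = Cmax,ss·f ≈ 21.329 × 0.1957 ≈ 4.174 mcg/mL.
Trough 4.2 mcg/mL vs MEC 2 mcg/mL: adequate.

4.2 mcg/mL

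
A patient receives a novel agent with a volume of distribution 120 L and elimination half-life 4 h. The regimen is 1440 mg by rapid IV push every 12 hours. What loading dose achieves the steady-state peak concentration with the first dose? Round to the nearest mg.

f = (1/2)^(12/4) ≈ 0.125000; accumulation ratio R = 1/(1−f) ≈ 1.14286.
Loading dose to hit Cmax,ss on first dose: D_load = D_maint·R ≈ 1440 × 1.14286 ≈ 1645.72 mg.

1646 mg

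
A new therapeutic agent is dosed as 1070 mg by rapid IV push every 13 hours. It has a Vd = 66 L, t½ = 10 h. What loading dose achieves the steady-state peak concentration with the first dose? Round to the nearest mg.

f = (1/2)^(13/10) ≈ 0.406126; accumulation ratio R = 1/(1−f) ≈ 1.68386.
Loading dose to hit Cmax,ss on first dose: D_load = D_maint·R ≈ 1070 × 1.68386 ≈ 1801.73 mg.

1802 mg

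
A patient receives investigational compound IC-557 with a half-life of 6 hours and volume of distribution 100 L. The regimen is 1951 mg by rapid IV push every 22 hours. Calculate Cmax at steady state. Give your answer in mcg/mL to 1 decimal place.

τ/t½ = 22/6 ≈ 3.6667, so fraction remaining f = (1/2)^(22/6) ≈ 0.0787.
At steady state, accumulation factor R = 1/(1 − e^(−kτ)) ≈ 1.0854.
Single-dose peak C₀ = D/Vd = 1951/100 ≈ 19.510 mcg/mL.
Steady-state peak Cmax,ss = C₀·R ≈ 19.510 × 1.0854 ≈ 21.176 mcg/mL.

21.2 mcg/mL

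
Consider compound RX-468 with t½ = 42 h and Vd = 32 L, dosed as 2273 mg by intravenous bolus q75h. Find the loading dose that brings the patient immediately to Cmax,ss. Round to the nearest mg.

3202 mg

f = (1/2)^(75/42) ≈ 0.290032; accumulation ratio R = 1/(1−f) ≈ 1.40851.
Loading dose to hit Cmax,ss on first dose: D_load = D_maint·R ≈ 2273 × 1.40851 ≈ 3201.54 mg.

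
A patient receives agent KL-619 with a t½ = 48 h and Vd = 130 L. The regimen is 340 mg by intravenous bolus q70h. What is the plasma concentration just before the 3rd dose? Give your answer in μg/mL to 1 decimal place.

f = (1/2)^(τ/t½) = (1/2)^(70/48) ≈ 0.3639.
C₀ = D/Vd = 340/130 ≈ 2.615 μg/mL.
Before the 3rd dose, 2 doses have been given. Superposition: Cmin = C₀·(f + f²).
≈ 2.615 × (0.3639 + 0.1324) ≈ 2.615 × 0.4963 ≈ 1.298 μg/mL.

1.3 μg/mL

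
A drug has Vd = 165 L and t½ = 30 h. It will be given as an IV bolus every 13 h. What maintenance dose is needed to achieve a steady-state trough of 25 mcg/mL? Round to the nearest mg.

1445 mg

τ/t½ = 13/30 ≈ 0.43333, so f = (1/2)^(13/30) ≈ 0.740549.
Cmin,ss = (D/Vd)·f/(1−f), so D = Cmin,ss·Vd·(1−f)/f.
D = 25 × 165 × (1−f)/f ≈ 25 × 165 × 0.35035 ≈ 1445.19 mg.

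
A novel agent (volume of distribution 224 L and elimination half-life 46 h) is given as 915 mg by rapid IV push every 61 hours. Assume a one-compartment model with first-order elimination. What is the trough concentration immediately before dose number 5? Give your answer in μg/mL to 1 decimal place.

f = (1/2)^(τ/t½) = (1/2)^(61/46) ≈ 0.3988.
C₀ = D/Vd = 915/224 ≈ 4.085 μg/mL.
Before the 5th dose, 4 doses have been given. Superposition: Cmin = C₀·(f + f² + … + f^4).
≈ 4.085 × (0.3988 + 0.1590 + 0.0634 + 0.0253) ≈ 4.085 × 0.6465 ≈ 2.641 μg/mL.

2.6 μg/mL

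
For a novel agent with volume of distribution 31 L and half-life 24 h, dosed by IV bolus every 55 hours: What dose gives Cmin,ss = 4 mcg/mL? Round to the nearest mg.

τ/t½ = 55/24 ≈ 2.2917, so f = (1/2)^(55/24) ≈ 0.204239.
Cmin,ss = (D/Vd)·f/(1−f), so D = Cmin,ss·Vd·(1−f)/f.
D = 4 × 31 × (1−f)/f ≈ 4 × 31 × 3.89622 ≈ 483.13 mg.

483 mg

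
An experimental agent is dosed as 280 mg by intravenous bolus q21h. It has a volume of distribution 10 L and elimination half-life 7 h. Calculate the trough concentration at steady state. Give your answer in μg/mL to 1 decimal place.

The dosing interval is 3 half-lives, so f = 2^(−3) = 0.125.
Accumulation ratio R = 1/(1 − f) = 1/0.875 = 8/7.
Single-dose peak C₀ = D/Vd = 280/10 = 28 μg/mL.
Steady-state peak Cmax,ss = C₀·R = 28 × 8/7 ≈ 32.000 μg/mL.
Steady-state trough Cmin,ss = Cmax,ss·f ≈ 32.000 × 0.125 ≈ 4.000 μg/mL.

4.0 μg/mL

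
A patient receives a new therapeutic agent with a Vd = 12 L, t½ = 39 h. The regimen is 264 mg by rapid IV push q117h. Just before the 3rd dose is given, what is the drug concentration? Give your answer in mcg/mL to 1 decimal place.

f = (1/2)^(τ/t½) = (1/2)^(117/39) ≈ 0.1250.
C₀ = D/Vd = 264/12 ≈ 22.000 mcg/mL.
Before the 3rd dose, 2 doses have been given. Superposition: Cmin = C₀·(f + f²).
≈ 22.000 × (0.1250 + 0.0156) ≈ 22.000 × 0.1406 ≈ 3.093 mcg/mL.

3.1 mcg/mL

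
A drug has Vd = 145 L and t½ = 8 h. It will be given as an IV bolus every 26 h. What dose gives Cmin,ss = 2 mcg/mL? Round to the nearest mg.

2469 mg

τ/t½ = 26/8 ≈ 3.25, so f = (1/2)^(26/8) ≈ 0.105112.
Cmin,ss = (D/Vd)·f/(1−f), so D = Cmin,ss·Vd·(1−f)/f.
D = 2 × 145 × (1−f)/f ≈ 2 × 145 × 8.51366 ≈ 2468.96 mg.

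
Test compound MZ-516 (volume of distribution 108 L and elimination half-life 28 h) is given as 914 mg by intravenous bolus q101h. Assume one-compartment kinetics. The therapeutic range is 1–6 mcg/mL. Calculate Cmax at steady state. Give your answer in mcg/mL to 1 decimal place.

9.2 mcg/mL

k = ln2/t½ = ln2/28 ≈ 0.024755 h⁻¹; fraction remaining f = e^(−kτ) = e^(−0.024755×101) ≈ 0.0821.
At steady state, accumulation factor R = 1/(1 − e^(−kτ)) ≈ 1.0894.
Each bolus raises the concentration by D/Vd = 914/108 ≈ 8.463 mcg/mL.
Steady-state peak Cmax,ss = C₀·R ≈ 8.463 × 1.0894 ≈ 9.220 mcg/mL.
Peak 9.2 mcg/mL vs MTC 6 mcg/mL: exceeds toxic threshold.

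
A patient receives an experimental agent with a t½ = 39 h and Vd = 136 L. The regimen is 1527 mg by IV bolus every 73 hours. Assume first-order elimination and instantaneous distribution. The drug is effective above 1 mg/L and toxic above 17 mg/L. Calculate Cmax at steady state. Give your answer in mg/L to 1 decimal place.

15.4 mg/L

Over one 73-h interval, 73/39 ≈ 1.8718 half-lives elapse, leaving f ≈ 0.2732 of each dose.
Accumulation ratio R = 1/(1 − f) ≈ 1/0.7268 ≈ 1.3759.
Each bolus raises the concentration by D/Vd = 1527/136 ≈ 11.228 mg/L.
Steady-state peak Cmax,ss = C₀·R ≈ 11.228 × 1.3759 ≈ 15.449 mg/L.
Peak 15.4 mg/L vs MTC 17 mg/L: below toxic threshold.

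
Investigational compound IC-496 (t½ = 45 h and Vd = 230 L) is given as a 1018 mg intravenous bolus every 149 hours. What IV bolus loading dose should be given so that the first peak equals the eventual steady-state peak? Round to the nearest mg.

1132 mg

f = (1/2)^(149/45) ≈ 0.100753; accumulation ratio R = 1/(1−f) ≈ 1.11204.
Loading dose to hit Cmax,ss on first dose: D_load = D_maint·R ≈ 1018 × 1.11204 ≈ 1132.06 mg.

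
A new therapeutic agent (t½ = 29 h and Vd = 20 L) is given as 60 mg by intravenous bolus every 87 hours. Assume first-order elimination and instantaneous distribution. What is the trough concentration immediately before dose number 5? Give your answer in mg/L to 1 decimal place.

0.4 mg/L

f = (1/2)^(τ/t½) = (1/2)^(87/29) ≈ 0.1250.
C₀ = D/Vd = 60/20 ≈ 3.000 mg/L.
Before the 5th dose, 4 doses have been given. Superposition: Cmin = C₀·(f + f² + … + f^4).
≈ 3.000 × (0.1250 + 0.0156 + 0.0020 + 0.0002) ≈ 3.000 × 0.1428 ≈ 0.428 mg/L.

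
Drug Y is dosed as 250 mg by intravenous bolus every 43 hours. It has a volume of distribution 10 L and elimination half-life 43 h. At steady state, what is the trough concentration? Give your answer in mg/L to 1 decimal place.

25.0 mg/L

The dosing interval is 1 half-life, so f = 2^(−1) = 0.5.
At steady state, R = 1/(1 − 0.5) = 2/1.
Single-dose peak C₀ = D/Vd = 250/10 = 25 mg/L.
Steady-state peak Cmax,ss = C₀·R = 25 × 2/1 ≈ 50.000 mg/L.
Steady-state trough Cmin,ss = Cmax,ss·f ≈ 50.000 × 0.5 ≈ 25.000 mg/L.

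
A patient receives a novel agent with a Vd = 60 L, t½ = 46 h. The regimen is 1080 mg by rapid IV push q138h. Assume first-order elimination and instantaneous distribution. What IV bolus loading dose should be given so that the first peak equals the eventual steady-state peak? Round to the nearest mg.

1234 mg

f = (1/2)^(138/46) ≈ 0.125000; accumulation ratio R = 1/(1−f) ≈ 1.14286.
Loading dose to hit Cmax,ss on first dose: D_load = D_maint·R ≈ 1080 × 1.14286 ≈ 1234.29 mg.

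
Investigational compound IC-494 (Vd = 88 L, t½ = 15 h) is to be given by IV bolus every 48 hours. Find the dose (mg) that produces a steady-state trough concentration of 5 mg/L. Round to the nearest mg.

τ/t½ = 48/15 ≈ 3.2, so f = (1/2)^(48/15) ≈ 0.108819.
Cmin,ss = (D/Vd)·f/(1−f), so D = Cmin,ss·Vd·(1−f)/f.
D = 5 × 88 × (1−f)/f ≈ 5 × 88 × 8.18957 ≈ 3603.41 mg.

3603 mg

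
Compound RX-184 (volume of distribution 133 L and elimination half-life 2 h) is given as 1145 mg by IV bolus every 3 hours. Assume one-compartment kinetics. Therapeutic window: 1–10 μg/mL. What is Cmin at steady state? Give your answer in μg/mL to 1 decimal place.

τ/t½ = 3/2 ≈ 1.5, so fraction remaining f = (1/2)^(3/2) ≈ 0.3536.
Accumulation ratio R = 1/(1 − f) ≈ 1/0.6464 ≈ 1.5470.
Single-dose peak C₀ = D/Vd = 1145/133 ≈ 8.609 μg/mL.
Cmax,ss = C₀/(1 − f) ≈ 8.609/0.6464 ≈ 13.318 μg/mL.
Steady-state trough Cmin,ss = Cmax,ss·f ≈ 13.318 × 0.3536 ≈ 4.709 μg/mL.
Trough 4.7 μg/mL vs MEC 1 μg/mL: adequate.

4.7 μg/mL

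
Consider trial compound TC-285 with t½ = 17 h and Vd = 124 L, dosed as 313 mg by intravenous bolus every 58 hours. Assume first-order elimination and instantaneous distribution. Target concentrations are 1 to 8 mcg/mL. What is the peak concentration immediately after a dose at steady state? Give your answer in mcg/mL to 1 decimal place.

2.8 mcg/mL

k = ln2/t½ = ln2/17 ≈ 0.040773 h⁻¹; fraction remaining f = e^(−kτ) = e^(−0.040773×58) ≈ 0.0940.
Accumulation ratio R = 1/(1 − f) ≈ 1/0.9060 ≈ 1.1038.
Single-dose peak C₀ = D/Vd = 313/124 ≈ 2.524 mcg/mL.
Steady-state peak Cmax,ss = C₀·R ≈ 2.524 × 1.1038 ≈ 2.786 mcg/mL.
Peak 2.8 mcg/mL vs MTC 8 mcg/mL: below toxic threshold.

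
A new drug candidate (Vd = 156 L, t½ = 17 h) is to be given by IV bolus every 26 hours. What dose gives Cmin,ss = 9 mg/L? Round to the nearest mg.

2649 mg

τ/t½ = 26/17 ≈ 1.5294, so f = (1/2)^(26/17) ≈ 0.346419.
Cmin,ss = (D/Vd)·f/(1−f), so D = Cmin,ss·Vd·(1−f)/f.
D = 9 × 156 × (1−f)/f ≈ 9 × 156 × 1.88668 ≈ 2648.90 mg.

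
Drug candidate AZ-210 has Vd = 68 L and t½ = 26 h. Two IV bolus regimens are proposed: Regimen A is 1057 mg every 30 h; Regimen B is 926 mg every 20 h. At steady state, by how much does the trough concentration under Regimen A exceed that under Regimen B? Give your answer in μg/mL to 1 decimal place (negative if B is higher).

Regimen A: f = (1/2)^(30/26) ≈ 0.4494; Cmin,ss = (1057/68)·f/(1−f) ≈ 12.687 μg/mL.
Regimen B: f = (1/2)^(20/26) ≈ 0.5867; Cmin,ss = (926/68)·f/(1−f) ≈ 19.331 μg/mL.
Difference ≈ 12.687 − 19.331 ≈ -6.644 μg/mL.

-6.6 μg/mL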